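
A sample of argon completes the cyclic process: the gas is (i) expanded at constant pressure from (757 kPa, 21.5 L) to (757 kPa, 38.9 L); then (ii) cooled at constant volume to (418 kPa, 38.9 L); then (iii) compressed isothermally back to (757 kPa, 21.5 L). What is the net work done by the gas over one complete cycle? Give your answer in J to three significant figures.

Leg (i): W = PΔV = (757)(38.9 − 21.5) = 13172 J.
Leg (ii): W = 0.
Leg (iii): W = PᵢVᵢ ln(V_f/Vᵢ) = (16260) ln(21.5/38.9) = -9641 J.
W_net = 13172 − 9641 = 3530 J.

W_net ≈ 3530 J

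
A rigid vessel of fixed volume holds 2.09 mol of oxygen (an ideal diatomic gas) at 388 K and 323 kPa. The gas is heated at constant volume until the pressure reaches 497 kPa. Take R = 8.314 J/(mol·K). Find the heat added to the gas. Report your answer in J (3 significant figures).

Q ≈ 9080 J

Constant volume ⇒ W = 0, so Q = ΔU = nCᵥΔT with Cᵥ = 5R/2 = 20.79 J/(mol·K).
At constant V, T₂/T₁ = P₂/P₁ ⇒ ΔT = T₁(P₂/P₁ − 1) = 388·(497/323 − 1) = 209 K.
ΔU = (2.09)(20.79)(209) = 9080 J.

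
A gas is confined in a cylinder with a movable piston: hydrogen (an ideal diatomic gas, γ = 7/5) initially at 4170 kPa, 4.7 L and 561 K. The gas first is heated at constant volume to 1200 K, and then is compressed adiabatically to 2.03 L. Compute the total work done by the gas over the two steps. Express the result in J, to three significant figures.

W_total ≈ -41800 J

Step 1 (isochoric): W = 0 (constant volume).
After step 1: P = 8920 kPa (V unchanged).
Step 2 (adiabatic): W = (P₁V₁ − P₂V₂)/(γ−1) = (41923 − 58653)/0.4 = -41826 J.
W_total = 0 − 41826 = -41826 J.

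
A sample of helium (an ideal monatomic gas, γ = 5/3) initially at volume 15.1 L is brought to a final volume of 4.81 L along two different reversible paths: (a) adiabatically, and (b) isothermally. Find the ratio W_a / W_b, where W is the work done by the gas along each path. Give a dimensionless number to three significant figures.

Path (a) adiabatic: W = P₁V₁(1 − (V₁/V₂)^(γ−1))/(γ−1) → W_a/(P₁V₁) = -1.716.
Path (b) isothermal: W = P₁V₁ ln(V₂/V₁) → W_b/(P₁V₁) = -1.144.
W_a / W_b = -1.716 / -1.144 = 1.5.

W_a / W_b ≈ 1.50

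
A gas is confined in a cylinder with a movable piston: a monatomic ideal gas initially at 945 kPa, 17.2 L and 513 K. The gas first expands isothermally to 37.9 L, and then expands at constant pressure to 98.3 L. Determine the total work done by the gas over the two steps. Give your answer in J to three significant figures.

Step 1 (isothermal): W = P₁V₁ ln(V₂/V₁) = (16254) ln(37.9/17.2) = 12841 J.
After step 1: P = 428.9 kPa, V = 37.9 L, T = 513 K.
Step 2 (isobaric): W = PΔV = (428.9 kPa)(98.3 − 37.9 L) = 25903 J.
W_total = 12841 + 25903 = 38745 J.

W_total ≈ 38700 J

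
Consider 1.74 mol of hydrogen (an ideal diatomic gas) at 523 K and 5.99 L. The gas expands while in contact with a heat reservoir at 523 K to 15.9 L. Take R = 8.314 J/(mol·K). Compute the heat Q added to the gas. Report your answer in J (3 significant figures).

Isothermal ⇒ ΔU = 0, so Q = W = nRT ln(V₂/V₁).
Q = (1.74)(8.314)(523) ln(15.9/5.99) = 7566 × 0.9762 = 7386 J.

Q ≈ 7390 J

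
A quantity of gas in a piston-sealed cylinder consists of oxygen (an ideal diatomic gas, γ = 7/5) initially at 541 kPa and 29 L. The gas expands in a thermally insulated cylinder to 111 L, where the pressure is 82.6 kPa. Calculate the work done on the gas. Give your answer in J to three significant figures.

W ≈ -16300 J

Adiabatic: W = (P₁V₁ − P₂V₂)/(γ − 1) with γ = 7/5.
P₁V₁ = 15689 J, P₂V₂ = 9169 J.
W = (15689 − 9169) / 0.4 = 16301 J.
Work on gas = −W_by = -16301 J.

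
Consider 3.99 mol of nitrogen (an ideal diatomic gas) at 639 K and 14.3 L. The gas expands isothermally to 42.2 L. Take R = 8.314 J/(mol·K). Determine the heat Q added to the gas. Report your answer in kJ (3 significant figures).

Q ≈ 22.9 kJ

Isothermal ⇒ ΔU = 0, so Q = W = nRT ln(V₂/V₁).
Q = (3.99)(8.314)(639) ln(42.2/14.3) = 21197 × 1.082 = 22939 J.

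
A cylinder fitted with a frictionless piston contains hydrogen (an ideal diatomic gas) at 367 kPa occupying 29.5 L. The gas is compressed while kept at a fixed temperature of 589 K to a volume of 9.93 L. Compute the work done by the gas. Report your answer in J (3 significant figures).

Isothermal: W = nRT ln(V₂/V₁) = P₁V₁ ln(V₂/V₁).
P₁V₁ = (367 kPa)(29.5 L) = 10826 J.
W = 10826 × ln(9.93/29.5) = 10826 × -1.089
W_by_gas = -11788 J.

W ≈ -11800 J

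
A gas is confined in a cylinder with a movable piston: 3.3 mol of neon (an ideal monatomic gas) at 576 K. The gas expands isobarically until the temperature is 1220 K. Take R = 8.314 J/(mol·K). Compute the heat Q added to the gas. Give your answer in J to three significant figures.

Q ≈ 44200 J

Isobaric: W = nRΔT = (3.3)(8.314)(644) = 17669 J.
ΔU = nCᵥΔT with Cᵥ = 3R/2: ΔU = (3.3)(12.47)(644) = 26503 J.
Q = ΔU + W = 26503 + 17669 = 44172 J.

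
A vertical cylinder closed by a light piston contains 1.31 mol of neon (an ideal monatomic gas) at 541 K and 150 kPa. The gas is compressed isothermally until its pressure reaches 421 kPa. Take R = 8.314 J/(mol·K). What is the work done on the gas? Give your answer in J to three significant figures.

Isothermal process: W = nRT ln(V₂/V₁) = nRT ln(P₁/P₂).
W = (1.31)(8.314)(541) × ln(150/421)
  = 5892 × ln(0.3563) = 5892 × -1.032
W_by_gas = -6081 J; work on gas = −W_by = 6081 J.

W ≈ 6080 J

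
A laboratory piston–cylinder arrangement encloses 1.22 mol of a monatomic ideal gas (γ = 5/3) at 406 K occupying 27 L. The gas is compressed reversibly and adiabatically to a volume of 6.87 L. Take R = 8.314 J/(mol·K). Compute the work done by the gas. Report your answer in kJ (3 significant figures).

Adiabatic: TV^(γ−1) = const with γ = 5/3.
T₂ = T₁ (V₁/V₂)^(γ−1) = 406 × (27/6.87)^0.667 = 406 × 2.49 = 1011 K.
W_by = nCᵥ(T₁ − T₂) = (1.22)(12.47)(406 − 1011) = -9206 J.

W ≈ -9.21 kJ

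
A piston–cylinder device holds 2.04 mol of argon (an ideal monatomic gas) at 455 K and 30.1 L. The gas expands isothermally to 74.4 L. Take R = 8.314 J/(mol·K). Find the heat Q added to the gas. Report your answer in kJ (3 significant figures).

Q ≈ 6.98 kJ

Isothermal ⇒ ΔU = 0, so Q = W = nRT ln(V₂/V₁).
Q = (2.04)(8.314)(455) ln(74.4/30.1) = 7717 × 0.9049 = 6983 J.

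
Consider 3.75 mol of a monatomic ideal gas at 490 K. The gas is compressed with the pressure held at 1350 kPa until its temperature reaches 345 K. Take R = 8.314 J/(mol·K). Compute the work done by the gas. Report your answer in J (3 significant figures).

Isobaric: W = P ΔV = nR ΔT.
W = (3.75)(8.314)(345 − 490) = -4521 J.

W ≈ -4520 J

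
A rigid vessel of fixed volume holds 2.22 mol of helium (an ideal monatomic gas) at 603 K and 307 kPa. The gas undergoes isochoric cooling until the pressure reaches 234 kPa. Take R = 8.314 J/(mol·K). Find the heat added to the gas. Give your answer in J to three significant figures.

Constant volume ⇒ W = 0, so Q = ΔU = nCᵥΔT with Cᵥ = 3R/2 = 12.47 J/(mol·K).
At constant V, T₂/T₁ = P₂/P₁ ⇒ ΔT = T₁(P₂/P₁ − 1) = 603·(234/307 − 1) = -143.4 K.
ΔU = (2.22)(12.47)(-143.4) = -3970 J.

Q ≈ -3970 J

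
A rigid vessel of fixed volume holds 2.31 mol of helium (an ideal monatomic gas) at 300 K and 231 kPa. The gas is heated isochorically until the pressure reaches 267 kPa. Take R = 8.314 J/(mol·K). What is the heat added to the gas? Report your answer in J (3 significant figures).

Constant volume ⇒ W = 0, so Q = ΔU = nCᵥΔT with Cᵥ = 3R/2 = 12.47 J/(mol·K).
At constant V, T₂/T₁ = P₂/P₁ ⇒ ΔT = T₁(P₂/P₁ − 1) = 300·(267/231 − 1) = 46.75 K.
ΔU = (2.31)(12.47)(46.75) = 1347 J.

Q ≈ 1350 J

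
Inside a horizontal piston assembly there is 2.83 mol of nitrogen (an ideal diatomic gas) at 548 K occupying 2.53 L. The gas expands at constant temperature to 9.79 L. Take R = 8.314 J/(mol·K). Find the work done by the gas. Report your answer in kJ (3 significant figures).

W ≈ 17.4 kJ

Isothermal: W = nRT ln(V₂/V₁).
W = (2.83)(8.314)(548) × ln(9.79/2.53)
  = 12894 × 1.353
W_by_gas = 17447 J.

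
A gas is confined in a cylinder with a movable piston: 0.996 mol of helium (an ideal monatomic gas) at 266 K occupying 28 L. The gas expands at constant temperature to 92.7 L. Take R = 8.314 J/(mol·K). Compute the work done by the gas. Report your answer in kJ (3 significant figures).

W ≈ 2.64 kJ

Isothermal: W = nRT ln(V₂/V₁).
W = (0.996)(8.314)(266) × ln(92.7/28)
  = 2203 × 1.197
W_by_gas = 2637 J.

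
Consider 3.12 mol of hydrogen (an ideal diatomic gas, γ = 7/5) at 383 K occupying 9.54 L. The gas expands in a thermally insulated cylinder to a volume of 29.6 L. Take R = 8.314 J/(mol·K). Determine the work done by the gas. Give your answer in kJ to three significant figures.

W ≈ 9.05 kJ

Adiabatic: TV^(γ−1) = const with γ = 7/5.
T₂ = T₁ (V₁/V₂)^(γ−1) = 383 × (9.54/29.6)^0.4 = 383 × 0.6358 = 243.5 K.
W_by = nCᵥ(T₁ − T₂) = (3.12)(20.79)(383 − 243.5) = 9046 J.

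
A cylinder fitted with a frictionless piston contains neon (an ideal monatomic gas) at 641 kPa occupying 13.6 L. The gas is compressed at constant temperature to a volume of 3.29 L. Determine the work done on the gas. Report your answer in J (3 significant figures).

Isothermal: W = nRT ln(V₂/V₁) = P₁V₁ ln(V₂/V₁).
P₁V₁ = (641 kPa)(13.6 L) = 8718 J.
W = 8718 × ln(3.29/13.6) = 8718 × -1.419
W_by_gas = -12372 J; work on gas = −W_by = 12372 J.

W ≈ 12400 J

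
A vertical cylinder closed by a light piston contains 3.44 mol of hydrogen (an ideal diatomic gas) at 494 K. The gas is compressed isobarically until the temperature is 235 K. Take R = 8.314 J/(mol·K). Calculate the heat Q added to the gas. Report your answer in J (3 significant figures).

Q ≈ -25900 J

Isobaric: W = nRΔT = (3.44)(8.314)(-259) = -7407 J.
ΔU = nCᵥΔT with Cᵥ = 5R/2: ΔU = (3.44)(20.79)(-259) = -18519 J.
Q = ΔU + W = -18519 − 7407 = -25926 J.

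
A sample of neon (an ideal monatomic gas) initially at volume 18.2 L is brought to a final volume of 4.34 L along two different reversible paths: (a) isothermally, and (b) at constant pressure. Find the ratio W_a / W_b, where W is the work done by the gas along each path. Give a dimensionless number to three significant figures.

W_a / W_b ≈ 1.88

Path (a) isothermal: W = P₁V₁ ln(V₂/V₁) → W_a/(P₁V₁) = -1.434.
Path (b) isobaric: W = P₁(V₂ − V₁) → W_b/(P₁V₁) = -0.7615.
W_a / W_b = -1.434 / -0.7615 = 1.882.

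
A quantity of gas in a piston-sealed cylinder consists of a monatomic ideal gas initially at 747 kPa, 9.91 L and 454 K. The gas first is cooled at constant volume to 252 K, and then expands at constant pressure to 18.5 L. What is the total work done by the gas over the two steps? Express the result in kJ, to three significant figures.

Step 1 (isochoric): W = 0 (constant volume).
After step 1: P = 414.6 kPa (V unchanged).
Step 2 (isobaric): W = PΔV = (414.6 kPa)(18.5 − 9.91 L) = 3562 J.
W_total = 0 + 3562 = 3562 J.

W_total ≈ 3.56 kJ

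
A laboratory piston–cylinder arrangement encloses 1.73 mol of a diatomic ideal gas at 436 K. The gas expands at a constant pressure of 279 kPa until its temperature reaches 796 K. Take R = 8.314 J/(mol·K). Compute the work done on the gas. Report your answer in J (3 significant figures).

Isobaric: W = P ΔV = nR ΔT.
W = (1.73)(8.314)(796 − 436) = 5178 J.
Work on gas = −W_by = -5178 J.

W ≈ -5180 J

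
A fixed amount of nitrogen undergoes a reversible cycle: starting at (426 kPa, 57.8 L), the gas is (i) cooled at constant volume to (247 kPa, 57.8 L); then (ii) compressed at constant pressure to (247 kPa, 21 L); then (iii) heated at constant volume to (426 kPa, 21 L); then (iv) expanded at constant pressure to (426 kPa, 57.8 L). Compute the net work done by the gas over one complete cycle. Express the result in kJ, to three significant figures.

W_net ≈ 6.59 kJ

Constant-volume legs do no work.
W(ii) = (247)(21 − 57.8) = -9090 J; W(iv) = (426)(57.8 − 21) = 15677 J.
W_net = -9090 + 15677 = 6587 J (the clockwise enclosed area).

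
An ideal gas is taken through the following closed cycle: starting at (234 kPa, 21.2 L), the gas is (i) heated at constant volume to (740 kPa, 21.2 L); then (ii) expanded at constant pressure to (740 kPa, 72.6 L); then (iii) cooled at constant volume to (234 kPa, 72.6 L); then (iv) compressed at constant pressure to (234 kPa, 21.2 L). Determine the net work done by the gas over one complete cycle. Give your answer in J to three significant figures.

W_net ≈ 26000 J

Constant-volume legs do no work.
W(ii) = (740)(72.6 − 21.2) = 38036 J; W(iv) = (234)(21.2 − 72.6) = -12028 J.
W_net = 38036 − 12028 = 26008 J (the clockwise enclosed area).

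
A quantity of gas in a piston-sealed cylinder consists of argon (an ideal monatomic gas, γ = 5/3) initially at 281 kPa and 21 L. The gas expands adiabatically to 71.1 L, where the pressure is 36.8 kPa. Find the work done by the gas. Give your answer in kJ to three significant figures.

Adiabatic: W = (P₁V₁ − P₂V₂)/(γ − 1) with γ = 5/3.
P₁V₁ = 5901 J, P₂V₂ = 2616 J.
W = (5901 − 2616) / 0.6667 = 4927 J.

W ≈ 4.93 kJ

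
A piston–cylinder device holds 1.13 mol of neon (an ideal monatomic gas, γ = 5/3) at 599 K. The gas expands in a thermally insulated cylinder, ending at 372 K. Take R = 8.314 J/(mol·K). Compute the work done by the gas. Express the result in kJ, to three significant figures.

W ≈ 3.20 kJ

Adiabatic ⇒ Q = 0, so W_by = −ΔU = nCᵥ(T₁ − T₂).
Cᵥ = 3R/2 = 12.47 J/(mol·K).
W = (1.13)(12.47)(599 − 372) = 3199 J.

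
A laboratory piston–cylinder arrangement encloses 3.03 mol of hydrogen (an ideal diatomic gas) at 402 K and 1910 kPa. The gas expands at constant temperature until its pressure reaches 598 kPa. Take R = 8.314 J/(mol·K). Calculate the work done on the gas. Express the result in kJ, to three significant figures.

W ≈ -11.8 kJ

Isothermal process: W = nRT ln(V₂/V₁) = nRT ln(P₁/P₂).
W = (3.03)(8.314)(402) × ln(1910/598)
  = 10127 × ln(3.194) = 10127 × 1.161
W_by_gas = 11760 J; work on gas = −W_by = -11760 J.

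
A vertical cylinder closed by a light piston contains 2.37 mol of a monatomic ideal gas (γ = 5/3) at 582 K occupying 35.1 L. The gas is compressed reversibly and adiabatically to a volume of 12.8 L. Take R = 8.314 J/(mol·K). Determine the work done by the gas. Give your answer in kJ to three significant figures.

W ≈ -16.5 kJ

Adiabatic: TV^(γ−1) = const with γ = 5/3.
T₂ = T₁ (V₁/V₂)^(γ−1) = 582 × (35.1/12.8)^0.667 = 582 × 1.959 = 1140 K.
W_by = nCᵥ(T₁ − T₂) = (2.37)(12.47)(582 − 1140) = -16499 J.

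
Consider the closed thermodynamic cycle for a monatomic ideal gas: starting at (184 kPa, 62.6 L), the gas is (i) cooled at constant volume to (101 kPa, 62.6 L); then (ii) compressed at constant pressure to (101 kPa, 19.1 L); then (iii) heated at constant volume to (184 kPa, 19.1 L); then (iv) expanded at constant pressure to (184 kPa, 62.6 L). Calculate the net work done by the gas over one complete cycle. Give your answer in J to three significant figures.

W_net ≈ 3610 J

Constant-volume legs do no work.
W(ii) = (101)(19.1 − 62.6) = -4394 J; W(iv) = (184)(62.6 − 19.1) = 8004 J.
W_net = -4394 + 8004 = 3610 J (the clockwise enclosed area).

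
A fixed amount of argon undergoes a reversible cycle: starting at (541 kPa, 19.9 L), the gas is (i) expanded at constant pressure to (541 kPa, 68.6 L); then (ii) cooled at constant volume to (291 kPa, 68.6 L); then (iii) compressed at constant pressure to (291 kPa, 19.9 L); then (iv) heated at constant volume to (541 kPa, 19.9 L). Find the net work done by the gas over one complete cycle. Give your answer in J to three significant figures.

W_net ≈ 12200 J

Constant-volume legs do no work.
W(i) = (541)(68.6 − 19.9) = 26347 J; W(iii) = (291)(19.9 − 68.6) = -14172 J.
W_net = 26347 − 14172 = 12175 J (the clockwise enclosed area).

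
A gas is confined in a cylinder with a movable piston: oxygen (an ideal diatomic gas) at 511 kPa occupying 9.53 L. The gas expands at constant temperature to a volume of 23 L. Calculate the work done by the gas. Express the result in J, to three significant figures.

W ≈ 4290 J

Isothermal: W = nRT ln(V₂/V₁) = P₁V₁ ln(V₂/V₁).
P₁V₁ = (511 kPa)(9.53 L) = 4870 J.
W = 4870 × ln(23/9.53) = 4870 × 0.881
W_by_gas = 4291 J.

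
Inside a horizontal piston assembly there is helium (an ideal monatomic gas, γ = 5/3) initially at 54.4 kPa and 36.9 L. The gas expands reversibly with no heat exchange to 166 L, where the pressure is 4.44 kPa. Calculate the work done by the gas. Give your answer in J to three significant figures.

W ≈ 1910 J

Adiabatic: W = (P₁V₁ − P₂V₂)/(γ − 1) with γ = 5/3.
P₁V₁ = 2007 J, P₂V₂ = 737 J.
W = (2007 − 737) / 0.6667 = 1905 J.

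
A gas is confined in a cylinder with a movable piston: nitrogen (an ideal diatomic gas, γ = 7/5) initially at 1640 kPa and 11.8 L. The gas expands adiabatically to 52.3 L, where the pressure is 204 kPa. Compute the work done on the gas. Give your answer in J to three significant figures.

W ≈ -21700 J

Adiabatic: W = (P₁V₁ − P₂V₂)/(γ − 1) with γ = 7/5.
P₁V₁ = 19352 J, P₂V₂ = 10669 J.
W = (19352 − 10669) / 0.4 = 21707 J.
Work on gas = −W_by = -21707 J.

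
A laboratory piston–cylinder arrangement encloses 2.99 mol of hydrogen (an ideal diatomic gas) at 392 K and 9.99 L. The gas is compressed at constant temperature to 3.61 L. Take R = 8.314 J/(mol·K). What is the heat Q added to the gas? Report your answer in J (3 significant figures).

Isothermal ⇒ ΔU = 0, so Q = W = nRT ln(V₂/V₁).
Q = (2.99)(8.314)(392) ln(3.61/9.99) = 9745 × -1.018 = -9919 J.

Q ≈ -9920 J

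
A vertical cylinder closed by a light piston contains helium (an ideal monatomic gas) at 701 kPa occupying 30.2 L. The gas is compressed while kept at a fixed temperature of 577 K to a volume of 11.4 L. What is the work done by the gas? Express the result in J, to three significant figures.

Isothermal: W = nRT ln(V₂/V₁) = P₁V₁ ln(V₂/V₁).
P₁V₁ = (701 kPa)(30.2 L) = 21170 J.
W = 21170 × ln(11.4/30.2) = 21170 × -0.9742
W_by_gas = -20625 J.

W ≈ -20600 J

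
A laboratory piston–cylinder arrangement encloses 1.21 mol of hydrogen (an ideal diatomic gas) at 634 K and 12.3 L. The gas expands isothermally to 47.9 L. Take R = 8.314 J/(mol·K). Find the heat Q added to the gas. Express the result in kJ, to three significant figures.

Q ≈ 8.67 kJ

Isothermal ⇒ ΔU = 0, so Q = W = nRT ln(V₂/V₁).
Q = (1.21)(8.314)(634) ln(47.9/12.3) = 6378 × 1.36 = 8671 J.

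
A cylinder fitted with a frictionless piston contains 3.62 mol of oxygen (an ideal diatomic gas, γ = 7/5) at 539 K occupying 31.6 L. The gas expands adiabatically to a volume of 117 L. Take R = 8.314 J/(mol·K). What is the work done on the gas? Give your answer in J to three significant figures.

Adiabatic: TV^(γ−1) = const with γ = 7/5.
T₂ = T₁ (V₁/V₂)^(γ−1) = 539 × (31.6/117)^0.4 = 539 × 0.5924 = 319.3 K.
W_by = nCᵥ(T₁ − T₂) = (3.62)(20.79)(539 − 319.3) = 16531 J.
Work on gas = −W_by = -16531 J.

W ≈ -16500 J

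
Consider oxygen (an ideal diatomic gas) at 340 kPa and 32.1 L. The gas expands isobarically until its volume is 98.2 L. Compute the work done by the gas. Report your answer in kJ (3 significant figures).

W ≈ 22.5 kJ

Isobaric: W = P ΔV.
W = (340 kPa)(98.2 − 32.1 L) = (340)(66.1) = 22474 J.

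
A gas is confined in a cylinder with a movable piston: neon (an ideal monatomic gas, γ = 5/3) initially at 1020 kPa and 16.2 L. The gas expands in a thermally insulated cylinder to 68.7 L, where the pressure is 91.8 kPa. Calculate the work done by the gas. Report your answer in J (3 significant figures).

Adiabatic: W = (P₁V₁ − P₂V₂)/(γ − 1) with γ = 5/3.
P₁V₁ = 16524 J, P₂V₂ = 6307 J.
W = (16524 − 6307) / 0.6667 = 15326 J.

W ≈ 15300 J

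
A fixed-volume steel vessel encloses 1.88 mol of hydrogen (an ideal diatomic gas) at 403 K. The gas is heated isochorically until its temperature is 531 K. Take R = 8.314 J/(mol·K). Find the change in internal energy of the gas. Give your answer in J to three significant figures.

Constant volume ⇒ W = 0, so Q = ΔU = nCᵥΔT with Cᵥ = 5R/2 = 20.79 J/(mol·K).
ΔU = (1.88)(20.79)(531 − 403) = 5002 J.

ΔU ≈ 5000 J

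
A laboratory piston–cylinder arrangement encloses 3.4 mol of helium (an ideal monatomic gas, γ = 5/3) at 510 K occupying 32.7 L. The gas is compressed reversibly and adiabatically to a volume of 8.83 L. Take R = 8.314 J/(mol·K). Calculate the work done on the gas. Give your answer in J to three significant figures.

W ≈ 30100 J

Adiabatic: TV^(γ−1) = const with γ = 5/3.
T₂ = T₁ (V₁/V₂)^(γ−1) = 510 × (32.7/8.83)^0.667 = 510 × 2.394 = 1221 K.
W_by = nCᵥ(T₁ − T₂) = (3.4)(12.47)(510 − 1221) = -30137 J.
Work on gas = −W_by = 30137 J.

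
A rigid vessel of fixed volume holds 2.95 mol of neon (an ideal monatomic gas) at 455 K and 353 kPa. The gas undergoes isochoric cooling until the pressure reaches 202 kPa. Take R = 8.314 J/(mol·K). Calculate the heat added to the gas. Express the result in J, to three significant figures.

Constant volume ⇒ W = 0, so Q = ΔU = nCᵥΔT with Cᵥ = 3R/2 = 12.47 J/(mol·K).
At constant V, T₂/T₁ = P₂/P₁ ⇒ ΔT = T₁(P₂/P₁ − 1) = 455·(202/353 − 1) = -194.6 K.
ΔU = (2.95)(12.47)(-194.6) = -7160 J.

Q ≈ -7160 J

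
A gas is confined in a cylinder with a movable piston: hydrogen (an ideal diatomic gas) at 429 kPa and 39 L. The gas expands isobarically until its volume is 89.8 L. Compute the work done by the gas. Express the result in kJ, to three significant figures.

Isobaric: W = P ΔV.
W = (429 kPa)(89.8 − 39 L) = (429)(50.8) = 21793 J.

W ≈ 21.8 kJ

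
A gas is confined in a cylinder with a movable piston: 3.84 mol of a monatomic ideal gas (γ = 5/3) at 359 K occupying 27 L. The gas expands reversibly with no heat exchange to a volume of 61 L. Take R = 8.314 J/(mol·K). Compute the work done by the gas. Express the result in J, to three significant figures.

Adiabatic: TV^(γ−1) = const with γ = 5/3.
T₂ = T₁ (V₁/V₂)^(γ−1) = 359 × (27/61)^0.667 = 359 × 0.5808 = 208.5 K.
W_by = nCᵥ(T₁ − T₂) = (3.84)(12.47)(359 − 208.5) = 7207 J.

W ≈ 7210 J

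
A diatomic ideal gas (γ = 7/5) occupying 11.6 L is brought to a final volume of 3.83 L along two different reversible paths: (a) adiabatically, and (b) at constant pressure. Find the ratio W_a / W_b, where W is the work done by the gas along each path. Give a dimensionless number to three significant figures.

Path (a) adiabatic: W = P₁V₁(1 − (V₁/V₂)^(γ−1))/(γ−1) → W_a/(P₁V₁) = -1.394.
Path (b) isobaric: W = P₁(V₂ − V₁) → W_b/(P₁V₁) = -0.6698.
W_a / W_b = -1.394 / -0.6698 = 2.082.

W_a / W_b ≈ 2.08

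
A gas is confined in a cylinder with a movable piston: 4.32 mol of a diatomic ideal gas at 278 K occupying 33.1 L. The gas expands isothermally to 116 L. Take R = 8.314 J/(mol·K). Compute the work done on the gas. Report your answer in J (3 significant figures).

Isothermal: W = nRT ln(V₂/V₁).
W = (4.32)(8.314)(278) × ln(116/33.1)
  = 9985 × 1.254
W_by_gas = 12521 J; work on gas = −W_by = -12521 J.

W ≈ -12500 J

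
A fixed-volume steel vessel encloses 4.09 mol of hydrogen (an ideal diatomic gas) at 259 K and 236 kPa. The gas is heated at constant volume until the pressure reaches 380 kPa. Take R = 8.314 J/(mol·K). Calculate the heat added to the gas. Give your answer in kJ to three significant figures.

Constant volume ⇒ W = 0, so Q = ΔU = nCᵥΔT with Cᵥ = 5R/2 = 20.79 J/(mol·K).
At constant V, T₂/T₁ = P₂/P₁ ⇒ ΔT = T₁(P₂/P₁ − 1) = 259·(380/236 − 1) = 158 K.
ΔU = (4.09)(20.79)(158) = 13435 J.

Q ≈ 13.4 kJ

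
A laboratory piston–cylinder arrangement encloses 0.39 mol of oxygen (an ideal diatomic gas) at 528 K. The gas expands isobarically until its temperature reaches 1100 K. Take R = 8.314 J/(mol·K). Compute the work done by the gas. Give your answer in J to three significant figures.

Isobaric: W = P ΔV = nR ΔT.
W = (0.39)(8.314)(1100 − 528) = 1855 J.

W ≈ 1850 J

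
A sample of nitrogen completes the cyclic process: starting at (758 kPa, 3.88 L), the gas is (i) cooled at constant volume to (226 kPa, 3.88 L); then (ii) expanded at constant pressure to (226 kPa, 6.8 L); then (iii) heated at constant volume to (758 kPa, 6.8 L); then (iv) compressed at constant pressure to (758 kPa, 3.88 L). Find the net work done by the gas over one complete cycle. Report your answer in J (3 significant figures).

W_net ≈ -1550 J

Constant-volume legs do no work.
W(ii) = (226)(6.8 − 3.88) = 659.9 J; W(iv) = (758)(3.88 − 6.8) = -2213 J.
W_net = 659.9 − 2213 = -1553 J (the counter-clockwise enclosed area).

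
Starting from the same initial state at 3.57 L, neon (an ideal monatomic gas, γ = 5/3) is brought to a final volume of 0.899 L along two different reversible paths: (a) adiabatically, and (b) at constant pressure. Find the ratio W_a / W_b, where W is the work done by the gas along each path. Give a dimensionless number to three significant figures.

W_a / W_b ≈ 3.02

Path (a) adiabatic: W = P₁V₁(1 − (V₁/V₂)^(γ−1))/(γ−1) → W_a/(P₁V₁) = -2.262.
Path (b) isobaric: W = P₁(V₂ − V₁) → W_b/(P₁V₁) = -0.7482.
W_a / W_b = -2.262 / -0.7482 = 3.023.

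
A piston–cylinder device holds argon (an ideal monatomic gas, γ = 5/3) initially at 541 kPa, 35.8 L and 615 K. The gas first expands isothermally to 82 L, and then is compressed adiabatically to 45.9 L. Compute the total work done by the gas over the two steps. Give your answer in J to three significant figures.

Step 1 (isothermal): W = P₁V₁ ln(V₂/V₁) = (19368) ln(82/35.8) = 16051 J.
After step 1: P = 236.2 kPa, V = 82 L, T = 615 K.
Step 2 (adiabatic): W = (P₁V₁ − P₂V₂)/(γ−1) = (19368 − 28516)/0.667 = -13722 J.
W_total = 16051 − 13722 = 2330 J.

W_total ≈ 2330 J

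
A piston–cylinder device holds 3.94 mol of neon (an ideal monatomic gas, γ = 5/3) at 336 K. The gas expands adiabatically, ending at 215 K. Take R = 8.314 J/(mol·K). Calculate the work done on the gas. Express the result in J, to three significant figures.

Adiabatic ⇒ Q = 0, so W_by = −ΔU = nCᵥ(T₁ − T₂).
Cᵥ = 3R/2 = 12.47 J/(mol·K).
W = (3.94)(12.47)(336 − 215) = 5945 J.
Work on gas = −W_by = -5945 J.

W ≈ -5950 J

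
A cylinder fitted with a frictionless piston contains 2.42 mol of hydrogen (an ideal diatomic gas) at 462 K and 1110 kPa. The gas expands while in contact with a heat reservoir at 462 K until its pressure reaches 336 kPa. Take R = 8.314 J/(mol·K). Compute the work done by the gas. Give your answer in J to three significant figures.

Isothermal process: W = nRT ln(V₂/V₁) = nRT ln(P₁/P₂).
W = (2.42)(8.314)(462) × ln(1110/336)
  = 9295 × ln(3.304) = 9295 × 1.195
W_by_gas = 11108 J.

W ≈ 11100 J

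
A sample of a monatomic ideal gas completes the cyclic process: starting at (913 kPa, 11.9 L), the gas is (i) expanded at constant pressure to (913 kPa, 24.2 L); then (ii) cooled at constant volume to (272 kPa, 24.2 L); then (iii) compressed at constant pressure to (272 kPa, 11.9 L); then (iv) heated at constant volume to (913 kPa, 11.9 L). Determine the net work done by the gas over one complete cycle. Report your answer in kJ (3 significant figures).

Constant-volume legs do no work.
W(i) = (913)(24.2 − 11.9) = 11230 J; W(iii) = (272)(11.9 − 24.2) = -3346 J.
W_net = 11230 − 3346 = 7884 J (the clockwise enclosed area).

W_net ≈ 7.88 kJ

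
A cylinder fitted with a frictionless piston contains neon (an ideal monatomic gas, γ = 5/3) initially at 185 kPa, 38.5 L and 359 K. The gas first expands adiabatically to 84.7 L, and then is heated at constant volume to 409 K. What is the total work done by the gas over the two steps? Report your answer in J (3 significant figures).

Step 1 (adiabatic): W = (P₁V₁ − P₂V₂)/(γ−1) = (7122 − 4211)/0.667 = 4368 J.
Step 2 (isochoric): W = 0 (constant volume).
W_total = 4368 + 0 = 4368 J.

W_total ≈ 4370 J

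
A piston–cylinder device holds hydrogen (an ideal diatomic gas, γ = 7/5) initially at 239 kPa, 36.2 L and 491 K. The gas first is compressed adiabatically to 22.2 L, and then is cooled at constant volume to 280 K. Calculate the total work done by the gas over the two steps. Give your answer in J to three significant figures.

W_total ≈ -4670 J

Step 1 (adiabatic): W = (P₁V₁ − P₂V₂)/(γ−1) = (8652 − 10521)/0.4 = -4672 J.
Step 2 (isochoric): W = 0 (constant volume).
W_total = -4672 + 0 = -4672 J.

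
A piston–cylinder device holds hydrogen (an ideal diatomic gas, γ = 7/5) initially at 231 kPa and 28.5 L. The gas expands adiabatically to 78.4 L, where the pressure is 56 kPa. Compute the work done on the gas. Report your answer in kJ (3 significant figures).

W ≈ -5.48 kJ

Adiabatic: W = (P₁V₁ − P₂V₂)/(γ − 1) with γ = 7/5.
P₁V₁ = 6584 J, P₂V₂ = 4390 J.
W = (6584 − 4390) / 0.4 = 5483 J.
Work on gas = −W_by = -5483 J.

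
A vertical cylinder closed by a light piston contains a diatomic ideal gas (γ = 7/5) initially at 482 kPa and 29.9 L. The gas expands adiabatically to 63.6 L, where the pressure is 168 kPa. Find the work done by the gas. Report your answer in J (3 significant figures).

W ≈ 9320 J

Adiabatic: W = (P₁V₁ − P₂V₂)/(γ − 1) with γ = 7/5.
P₁V₁ = 14412 J, P₂V₂ = 10685 J.
W = (14412 − 10685) / 0.4 = 9317 J.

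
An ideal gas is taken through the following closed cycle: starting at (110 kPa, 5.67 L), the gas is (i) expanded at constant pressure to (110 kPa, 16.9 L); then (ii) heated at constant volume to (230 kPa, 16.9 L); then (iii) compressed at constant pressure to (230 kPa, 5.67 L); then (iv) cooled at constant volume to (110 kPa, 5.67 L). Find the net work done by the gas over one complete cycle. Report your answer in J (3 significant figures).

Constant-volume legs do no work.
W(i) = (110)(16.9 − 5.67) = 1235 J; W(iii) = (230)(5.67 − 16.9) = -2583 J.
W_net = 1235 − 2583 = -1348 J (the counter-clockwise enclosed area).

W_net ≈ -1350 J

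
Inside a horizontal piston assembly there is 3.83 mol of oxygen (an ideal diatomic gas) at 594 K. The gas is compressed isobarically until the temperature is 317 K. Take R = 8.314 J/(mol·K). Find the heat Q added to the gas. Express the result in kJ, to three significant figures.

Isobaric: W = nRΔT = (3.83)(8.314)(-277) = -8820 J.
ΔU = nCᵥΔT with Cᵥ = 5R/2: ΔU = (3.83)(20.79)(-277) = -22051 J.
Q = ΔU + W = -22051 − 8820 = -30871 J.

Q ≈ -30.9 kJ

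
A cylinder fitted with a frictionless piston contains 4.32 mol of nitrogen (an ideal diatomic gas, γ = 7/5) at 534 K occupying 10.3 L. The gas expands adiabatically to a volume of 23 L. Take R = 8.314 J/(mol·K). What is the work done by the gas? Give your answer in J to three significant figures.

W ≈ 13200 J

Adiabatic: TV^(γ−1) = const with γ = 7/5.
T₂ = T₁ (V₁/V₂)^(γ−1) = 534 × (10.3/23)^0.4 = 534 × 0.7252 = 387.2 K.
W_by = nCᵥ(T₁ − T₂) = (4.32)(20.79)(534 − 387.2) = 13177 J.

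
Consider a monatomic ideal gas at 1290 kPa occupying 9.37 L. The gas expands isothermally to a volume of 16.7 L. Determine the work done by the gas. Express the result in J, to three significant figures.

W ≈ 6990 J

Isothermal: W = nRT ln(V₂/V₁) = P₁V₁ ln(V₂/V₁).
P₁V₁ = (1290 kPa)(9.37 L) = 12087 J.
W = 12087 × ln(16.7/9.37) = 12087 × 0.5779
W_by_gas = 6985 J.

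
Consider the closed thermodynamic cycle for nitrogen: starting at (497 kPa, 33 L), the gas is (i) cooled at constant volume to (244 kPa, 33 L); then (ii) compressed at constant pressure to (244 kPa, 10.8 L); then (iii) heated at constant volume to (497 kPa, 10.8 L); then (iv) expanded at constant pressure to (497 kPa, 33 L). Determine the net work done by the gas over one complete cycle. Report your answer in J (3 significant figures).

W_net ≈ 5620 J

Constant-volume legs do no work.
W(ii) = (244)(10.8 − 33) = -5417 J; W(iv) = (497)(33 − 10.8) = 11033 J.
W_net = -5417 + 11033 = 5617 J (the clockwise enclosed area).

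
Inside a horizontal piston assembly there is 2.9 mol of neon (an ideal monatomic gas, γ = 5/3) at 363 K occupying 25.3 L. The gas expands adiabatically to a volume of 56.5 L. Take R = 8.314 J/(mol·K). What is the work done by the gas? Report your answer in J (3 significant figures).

W ≈ 5440 J

Adiabatic: TV^(γ−1) = const with γ = 5/3.
T₂ = T₁ (V₁/V₂)^(γ−1) = 363 × (25.3/56.5)^0.667 = 363 × 0.5853 = 212.5 K.
W_by = nCᵥ(T₁ − T₂) = (2.9)(12.47)(363 − 212.5) = 5444 J.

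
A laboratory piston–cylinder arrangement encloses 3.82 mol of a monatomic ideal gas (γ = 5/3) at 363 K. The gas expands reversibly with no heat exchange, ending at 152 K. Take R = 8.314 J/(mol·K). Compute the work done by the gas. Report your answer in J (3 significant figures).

Adiabatic ⇒ Q = 0, so W_by = −ΔU = nCᵥ(T₁ − T₂).
Cᵥ = 3R/2 = 12.47 J/(mol·K).
W = (3.82)(12.47)(363 − 152) = 10052 J.

W ≈ 10100 J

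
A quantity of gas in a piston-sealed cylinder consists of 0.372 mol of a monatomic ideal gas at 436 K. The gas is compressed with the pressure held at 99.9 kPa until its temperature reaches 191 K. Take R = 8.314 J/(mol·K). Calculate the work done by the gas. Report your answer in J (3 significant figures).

W ≈ -758 J

Isobaric: W = P ΔV = nR ΔT.
W = (0.372)(8.314)(191 − 436) = -757.7 J.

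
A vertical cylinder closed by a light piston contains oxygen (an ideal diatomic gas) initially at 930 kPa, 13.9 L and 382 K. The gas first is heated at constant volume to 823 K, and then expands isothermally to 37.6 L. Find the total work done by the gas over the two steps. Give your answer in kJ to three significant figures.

Step 1 (isochoric): W = 0 (constant volume).
After step 1: P = 2004 kPa (V unchanged).
Step 2 (isothermal): W = P₁V₁ ln(V₂/V₁) = (27851) ln(37.6/13.9) = 27715 J.
W_total = 0 + 27715 = 27715 J.

W_total ≈ 27.7 kJ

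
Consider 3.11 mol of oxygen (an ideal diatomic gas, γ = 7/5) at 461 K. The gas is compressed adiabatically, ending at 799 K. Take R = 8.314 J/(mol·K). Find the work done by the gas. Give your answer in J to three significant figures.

W ≈ -21800 J

Adiabatic ⇒ Q = 0, so W_by = −ΔU = nCᵥ(T₁ − T₂).
Cᵥ = 5R/2 = 20.79 J/(mol·K).
W = (3.11)(20.79)(461 − 799) = -21849 J.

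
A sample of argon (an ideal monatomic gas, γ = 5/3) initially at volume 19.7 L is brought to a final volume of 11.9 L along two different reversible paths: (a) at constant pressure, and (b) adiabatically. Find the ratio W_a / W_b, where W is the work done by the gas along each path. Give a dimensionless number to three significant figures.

Path (a) isobaric: W = P₁(V₂ − V₁) → W_a/(P₁V₁) = -0.3959.
Path (b) adiabatic: W = P₁V₁(1 − (V₁/V₂)^(γ−1))/(γ−1) → W_b/(P₁V₁) = -0.5991.
W_a / W_b = -0.3959 / -0.5991 = 0.6609.

W_a / W_b ≈ 0.661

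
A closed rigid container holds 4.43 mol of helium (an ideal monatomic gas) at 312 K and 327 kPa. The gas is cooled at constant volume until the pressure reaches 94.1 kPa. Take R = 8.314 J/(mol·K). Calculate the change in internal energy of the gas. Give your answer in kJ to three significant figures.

ΔU ≈ -12.3 kJ

Constant volume ⇒ W = 0, so Q = ΔU = nCᵥΔT with Cᵥ = 3R/2 = 12.47 J/(mol·K).
At constant V, T₂/T₁ = P₂/P₁ ⇒ ΔT = T₁(P₂/P₁ − 1) = 312·(94.1/327 − 1) = -222.2 K.
ΔU = (4.43)(12.47)(-222.2) = -12277 J.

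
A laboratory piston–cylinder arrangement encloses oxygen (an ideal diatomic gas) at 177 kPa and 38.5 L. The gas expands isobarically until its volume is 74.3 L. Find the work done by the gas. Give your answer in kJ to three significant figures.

W ≈ 6.34 kJ

Isobaric: W = P ΔV.
W = (177 kPa)(74.3 − 38.5 L) = (177)(35.8) = 6337 J.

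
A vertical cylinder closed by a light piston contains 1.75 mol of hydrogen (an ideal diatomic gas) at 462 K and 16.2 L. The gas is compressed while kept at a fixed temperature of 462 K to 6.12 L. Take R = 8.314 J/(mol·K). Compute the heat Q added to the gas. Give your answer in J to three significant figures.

Q ≈ -6540 J

Isothermal ⇒ ΔU = 0, so Q = W = nRT ln(V₂/V₁).
Q = (1.75)(8.314)(462) ln(6.12/16.2) = 6722 × -0.9734 = -6543 J.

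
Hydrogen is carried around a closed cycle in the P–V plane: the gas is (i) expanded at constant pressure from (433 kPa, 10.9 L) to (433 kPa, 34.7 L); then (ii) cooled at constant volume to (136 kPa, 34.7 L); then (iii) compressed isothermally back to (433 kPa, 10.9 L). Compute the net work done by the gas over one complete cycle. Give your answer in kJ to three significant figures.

W_net ≈ 4.84 kJ

Leg (i): W = PΔV = (433)(34.7 − 10.9) = 10305 J.
Leg (ii): W = 0.
Leg (iii): W = PᵢVᵢ ln(V_f/Vᵢ) = (4719) ln(10.9/34.7) = -5465 J.
W_net = 10305 − 5465 = 4841 J.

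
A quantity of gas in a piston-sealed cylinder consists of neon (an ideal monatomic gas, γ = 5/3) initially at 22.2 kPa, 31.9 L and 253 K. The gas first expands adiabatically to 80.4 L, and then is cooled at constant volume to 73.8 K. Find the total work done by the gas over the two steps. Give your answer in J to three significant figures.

W_total ≈ 489 J

Step 1 (adiabatic): W = (P₁V₁ − P₂V₂)/(γ−1) = (708.2 − 382.4)/0.667 = 488.7 J.
Step 2 (isochoric): W = 0 (constant volume).
W_total = 488.7 + 0 = 488.7 J.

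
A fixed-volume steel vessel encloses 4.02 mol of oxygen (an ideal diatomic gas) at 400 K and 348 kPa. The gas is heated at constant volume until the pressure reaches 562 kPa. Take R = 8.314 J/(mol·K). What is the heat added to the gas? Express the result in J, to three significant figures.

Constant volume ⇒ W = 0, so Q = ΔU = nCᵥΔT with Cᵥ = 5R/2 = 20.79 J/(mol·K).
At constant V, T₂/T₁ = P₂/P₁ ⇒ ΔT = T₁(P₂/P₁ − 1) = 400·(562/348 − 1) = 246 K.
ΔU = (4.02)(20.79)(246) = 20553 J.

Q ≈ 20600 J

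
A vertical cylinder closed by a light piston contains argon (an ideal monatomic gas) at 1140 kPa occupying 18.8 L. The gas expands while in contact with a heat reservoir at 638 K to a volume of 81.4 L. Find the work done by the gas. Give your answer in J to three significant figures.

Isothermal: W = nRT ln(V₂/V₁) = P₁V₁ ln(V₂/V₁).
P₁V₁ = (1140 kPa)(18.8 L) = 21432 J.
W = 21432 × ln(81.4/18.8) = 21432 × 1.466
W_by_gas = 31409 J.

W ≈ 31400 J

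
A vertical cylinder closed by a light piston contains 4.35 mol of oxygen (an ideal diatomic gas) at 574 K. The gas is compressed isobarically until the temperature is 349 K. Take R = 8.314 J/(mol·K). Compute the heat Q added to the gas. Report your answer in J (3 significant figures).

Q ≈ -28500 J

Isobaric: W = nRΔT = (4.35)(8.314)(-225) = -8137 J.
ΔU = nCᵥΔT with Cᵥ = 5R/2: ΔU = (4.35)(20.79)(-225) = -20343 J.
Q = ΔU + W = -20343 − 8137 = -28481 J.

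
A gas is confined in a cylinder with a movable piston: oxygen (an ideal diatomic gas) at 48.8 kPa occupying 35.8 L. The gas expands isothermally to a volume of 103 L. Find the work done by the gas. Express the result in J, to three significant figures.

Isothermal: W = nRT ln(V₂/V₁) = P₁V₁ ln(V₂/V₁).
P₁V₁ = (48.8 kPa)(35.8 L) = 1747 J.
W = 1747 × ln(103/35.8) = 1747 × 1.057
W_by_gas = 1846 J.

W ≈ 1850 J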